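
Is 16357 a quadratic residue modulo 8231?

Reduce the numerator: 16357 ≡ 8126 (mod 8231), so (16357/8231) = (8126/8231).
Factor out 2: 8126 = 2·4063. Since 8231 ≡ 7 (mod 8), (2/8231) = +1. Now have (4063/8231).
Both 4063 ≡ 3 and 8231 ≡ 3 (mod 4), so reciprocity gives (4063/8231) = -(8231/4063). Reduce: 8231 ≡ 105 (mod 4063). Now have -(105/4063).
105 ≡ 1 (mod 4), so quadratic reciprocity gives (105/4063) = (4063/105). Reduce: 4063 ≡ 73 (mod 105). Now have -(73/105).
73 ≡ 1 (mod 4), so quadratic reciprocity gives (73/105) = (105/73). Reduce: 105 ≡ 32 (mod 73). Now have -(32/73).
Factor out 2: 32 = 2^5. Since 73 ≡ 1 (mod 8), (2/73) = +1, and (2/73)^5 = +1. Now have -(1/73).
(1/73) = 1. Collecting the sign factors: -1.
The Legendre symbol is -1, so x^2 ≡ 16357 (mod 8231) has no solution.

no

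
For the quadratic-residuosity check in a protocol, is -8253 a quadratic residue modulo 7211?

yes

Reduce the numerator: -8253 ≡ 6169 (mod 7211), so (-8253/7211) = (6169/7211).
6169 ≡ 1 (mod 4), so quadratic reciprocity gives (6169/7211) = (7211/6169). Reduce: 7211 ≡ 1042 (mod 6169). Now have (1042/6169).
Factor out 2: 1042 = 2·521. Since 6169 ≡ 1 (mod 8), (2/6169) = +1. Now have (521/6169).
521 ≡ 1 (mod 4), so quadratic reciprocity gives (521/6169) = (6169/521). Reduce: 6169 ≡ 438 (mod 521). Now have (438/521).
Factor out 2: 438 = 2·219. Since 521 ≡ 1 (mod 8), (2/521) = +1. Now have (219/521).
521 ≡ 1 (mod 4), so quadratic reciprocity gives (219/521) = (521/219). Reduce: 521 ≡ 83 (mod 219). Now have (83/219).
Both 83 ≡ 3 and 219 ≡ 3 (mod 4), so reciprocity gives (83/219) = -(219/83). Reduce: 219 ≡ 53 (mod 83). Now have -(53/83).
53 ≡ 1 (mod 4), so quadratic reciprocity gives (53/83) = (83/53). Reduce: 83 ≡ 30 (mod 53). Now have -(30/53).
Factor out 2: 30 = 2·15. Since 53 ≡ 5 (mod 8), (2/53) = -1. Now have (15/53).
53 ≡ 1 (mod 4), so quadratic reciprocity gives (15/53) = (53/15). Reduce: 53 ≡ 8 (mod 15). Now have (8/15).
Factor out 2: 8 = 2^3. Since 15 ≡ 7 (mod 8), (2/15) = +1, and (2/15)^3 = +1. Now have (1/15).
(1/15) = 1. Collecting the sign factors: 1.
(-8253/7211) = 1, and 7211 is prime, so -8253 is a quadratic residue mod 7211.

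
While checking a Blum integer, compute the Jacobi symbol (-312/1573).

0

Pull out -1: (-312/1573) = (-1/1573)·(312/1573). Since 1573 ≡ 1 (mod 4), (-1/1573) = +1. Now have (312/1573).
Factor out 2: 312 = 2^3·39. Since 1573 ≡ 5 (mod 8), (2/1573) = -1, and (2/1573)^3 = -1. Now have -(39/1573).
1573 ≡ 1 (mod 4), so quadratic reciprocity gives (39/1573) = (1573/39). Reduce: 1573 ≡ 13 (mod 39). Now have -(13/39).
13 ≡ 1 (mod 4), so quadratic reciprocity gives (13/39) = (39/13). Reduce: 39 ≡ 0 (mod 13). Now have -(0/13).
The numerator is now 0 with denominator 13 > 1: the symbol is 0.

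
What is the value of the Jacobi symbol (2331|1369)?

0

Reduce the numerator: 2331 ≡ 962 (mod 1369), so (2331|1369) = (962|1369).
Factor out 2: 962 = 2·481. Since 1369 ≡ 1 (mod 8), (2|1369) = +1. Now have (481|1369).
481 ≡ 1 (mod 4), so quadratic reciprocity gives (481|1369) = (1369|481). Reduce: 1369 ≡ 407 (mod 481). Now have (407|481).
481 ≡ 1 (mod 4), so quadratic reciprocity gives (407|481) = (481|407). Reduce: 481 ≡ 74 (mod 407). Now have (74|407).
Factor out 2: 74 = 2·37. Since 407 ≡ 7 (mod 8), (2|407) = +1. Now have (37|407).
37 ≡ 1 (mod 4), so quadratic reciprocity gives (37|407) = (407|37). Reduce: 407 ≡ 0 (mod 37). Now have (0|37).
The numerator is now 0 with denominator 37 > 1: the symbol is 0.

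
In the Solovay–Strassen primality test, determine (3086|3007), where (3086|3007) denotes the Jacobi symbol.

-1

(3086|3007)
  = (79|3007)    [3086 ≡ 79 mod 3007]
  = -(3007|79)    [QR: both ≡ 3 mod 4, sign flips]
  = -(5|79)    [3007 ≡ 5 mod 79]
  = -(79|5)    [QR: 5 ≡ 1 mod 4, sign kept]
  = -(4|5)    [79 ≡ 4 mod 5]
  = -(1|5)    [5 ≡ 5 mod 8 ⇒ (2|5)^2 = +1]
  = -1    [(1|5) = 1]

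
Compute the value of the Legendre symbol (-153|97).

Reduce the numerator: -153 ≡ 41 (mod 97), so (-153|97) = (41|97).
41 ≡ 1 (mod 4), so quadratic reciprocity gives (41|97) = (97|41). Reduce: 97 ≡ 15 (mod 41). Now have (15|41).
41 ≡ 1 (mod 4), so quadratic reciprocity gives (15|41) = (41|15). Reduce: 41 ≡ 11 (mod 15). Now have (11|15).
Both 11 ≡ 3 and 15 ≡ 3 (mod 4), so reciprocity gives (11|15) = -(15|11). Reduce: 15 ≡ 4 (mod 11). Now have -(4|11).
Factor out 2: 4 = 2^2. Since 11 ≡ 3 (mod 8), (2|11) = -1, and (2|11)^2 = +1. Now have -(1|11).
(1|11) = 1. Collecting the sign factors: -1.

-1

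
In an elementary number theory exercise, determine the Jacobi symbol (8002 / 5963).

(8002 / 5963)
  = (2039 / 5963)    [8002 ≡ 2039 mod 5963]
  = -(5963 / 2039)    [QR: both ≡ 3 mod 4, sign flips]
  = -(1885 / 2039)    [5963 ≡ 1885 mod 2039]
  = -(2039 / 1885)    [QR: 1885 ≡ 1 mod 4, sign kept]
  = -(154 / 1885)    [2039 ≡ 154 mod 1885]
  = (77 / 1885)    [1885 ≡ 5 mod 8 ⇒ (2 / 1885) = -1]
  = (1885 / 77)    [QR: 77 ≡ 1 mod 4, sign kept]
  = (37 / 77)    [1885 ≡ 37 mod 77]
  = (77 / 37)    [QR: 37 ≡ 1 mod 4, sign kept]
  = (3 / 37)    [77 ≡ 3 mod 37]
  = (37 / 3)    [QR: 37 ≡ 1 mod 4, sign kept]
  = (1 / 3)    [37 ≡ 1 mod 3]
  = 1    [(1 / 3) = 1]

1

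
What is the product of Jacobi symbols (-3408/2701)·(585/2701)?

By multiplicativity, (-3408·585/2701) = (-3408/2701)·(585/2701).
First factor (-3408/2701):
(-3408/2701)
  = (3408/2701)    [2701 ≡ 1 mod 4 ⇒ (-1/2701) = +1]
  = (707/2701)    [3408 ≡ 707 mod 2701]
  = (2701/707)    [QR: 2701 ≡ 1 mod 4, sign kept]
  = (580/707)    [2701 ≡ 580 mod 707]
  = (145/707)    [707 ≡ 3 mod 8 ⇒ (2/707)^2 = +1]
  = (707/145)    [QR: 145 ≡ 1 mod 4, sign kept]
  = (127/145)    [707 ≡ 127 mod 145]
  = (145/127)    [QR: 145 ≡ 1 mod 4, sign kept]
  = (18/127)    [145 ≡ 18 mod 127]
  = (9/127)    [127 ≡ 7 mod 8 ⇒ (2/127) = +1]
  = (127/9)    [QR: 9 ≡ 1 mod 4, sign kept]
  = (1/9)    [127 ≡ 1 mod 9]
  = 1    [(1/9) = 1]
Second factor (585/2701):
(585/2701)
  = (2701/585)    [QR: 585 ≡ 1 mod 4, sign kept]
  = (361/585)    [2701 ≡ 361 mod 585]
  = (585/361)    [QR: 361 ≡ 1 mod 4, sign kept]
  = (224/361)    [585 ≡ 224 mod 361]
  = (7/361)    [361 ≡ 1 mod 8 ⇒ (2/361)^5 = +1]
  = (361/7)    [QR: 361 ≡ 1 mod 4, sign kept]
  = (4/7)    [361 ≡ 4 mod 7]
  = (1/7)    [7 ≡ 7 mod 8 ⇒ (2/7)^2 = +1]
  = 1    [(1/7) = 1]
Product: (1)·(1) = 1.

1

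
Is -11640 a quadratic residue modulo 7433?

yes

Reduce the numerator: -11640 ≡ 3226 (mod 7433), so (-11640|7433) = (3226|7433).
Factor out 2: 3226 = 2·1613. Since 7433 ≡ 1 (mod 8), (2|7433) = +1. Now have (1613|7433).
1613 ≡ 1 (mod 4), so quadratic reciprocity gives (1613|7433) = (7433|1613). Reduce: 7433 ≡ 981 (mod 1613). Now have (981|1613).
981 ≡ 1 (mod 4), so quadratic reciprocity gives (981|1613) = (1613|981). Reduce: 1613 ≡ 632 (mod 981). Now have (632|981).
Factor out 2: 632 = 2^3·79. Since 981 ≡ 5 (mod 8), (2|981) = -1, and (2|981)^3 = -1. Now have -(79|981).
981 ≡ 1 (mod 4), so quadratic reciprocity gives (79|981) = (981|79). Reduce: 981 ≡ 33 (mod 79). Now have -(33|79).
33 ≡ 1 (mod 4), so quadratic reciprocity gives (33|79) = (79|33). Reduce: 79 ≡ 13 (mod 33). Now have -(13|33).
13 ≡ 1 (mod 4), so quadratic reciprocity gives (13|33) = (33|13). Reduce: 33 ≡ 7 (mod 13). Now have -(7|13).
13 ≡ 1 (mod 4), so quadratic reciprocity gives (7|13) = (13|7). Reduce: 13 ≡ 6 (mod 7). Now have -(6|7).
Factor out 2: 6 = 2·3. Since 7 ≡ 7 (mod 8), (2|7) = +1. Now have -(3|7).
Both 3 ≡ 3 and 7 ≡ 3 (mod 4), so reciprocity gives (3|7) = -(7|3). Reduce: 7 ≡ 1 (mod 3). Now have (1|3).
(1|3) = 1. Collecting the sign factors: 1.
The Legendre symbol is 1, so x^2 ≡ -11640 (mod 7433) has solution.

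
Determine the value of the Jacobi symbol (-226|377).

Reduce the numerator: -226 ≡ 151 (mod 377), so (-226|377) = (151|377).
377 ≡ 1 (mod 4), so quadratic reciprocity gives (151|377) = (377|151). Reduce: 377 ≡ 75 (mod 151). Now have (75|151).
Both 75 ≡ 3 and 151 ≡ 3 (mod 4), so reciprocity gives (75|151) = -(151|75). Reduce: 151 ≡ 1 (mod 75). Now have -(1|75).
(1|75) = 1. Collecting the sign factors: -1.

-1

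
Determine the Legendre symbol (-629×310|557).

By multiplicativity, (-629·310|557) = (-629|557)·(310|557).
First factor (-629|557):
(-629|557)
  = (629|557)    [557 ≡ 1 mod 4 ⇒ (-1|557) = +1]
  = (72|557)    [629 ≡ 72 mod 557]
  = -(9|557)    [557 ≡ 5 mod 8 ⇒ (2|557)^3 = -1]
  = -(557|9)    [QR: 9 ≡ 1 mod 4, sign kept]
  = -(8|9)    [557 ≡ 8 mod 9]
  = -(1|9)    [9 ≡ 1 mod 8 ⇒ (2|9)^3 = +1]
  = -1    [(1|9) = 1]
Second factor (310|557):
(310|557)
  = -(155|557)    [557 ≡ 5 mod 8 ⇒ (2|557) = -1]
  = -(557|155)    [QR: 557 ≡ 1 mod 4, sign kept]
  = -(92|155)    [557 ≡ 92 mod 155]
  = -(23|155)    [155 ≡ 3 mod 8 ⇒ (2|155)^2 = +1]
  = (155|23)    [QR: both ≡ 3 mod 4, sign flips]
  = (17|23)    [155 ≡ 17 mod 23]
  = (23|17)    [QR: 17 ≡ 1 mod 4, sign kept]
  = (6|17)    [23 ≡ 6 mod 17]
  = (3|17)    [17 ≡ 1 mod 8 ⇒ (2|17) = +1]
  = (17|3)    [QR: 17 ≡ 1 mod 4, sign kept]
  = (2|3)    [17 ≡ 2 mod 3]
  = -(1|3)    [3 ≡ 3 mod 8 ⇒ (2|3) = -1]
  = -1    [(1|3) = 1]
Product: (-1)·(-1) = 1.

1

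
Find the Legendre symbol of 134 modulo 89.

1

(134|89)
  = (45|89)    [134 ≡ 45 mod 89]
  = (89|45)    [QR: 45 ≡ 1 mod 4, sign kept]
  = (44|45)    [89 ≡ 44 mod 45]
  = (11|45)    [45 ≡ 5 mod 8 ⇒ (2|45)^2 = +1]
  = (45|11)    [QR: 45 ≡ 1 mod 4, sign kept]
  = (1|11)    [45 ≡ 1 mod 11]
  = 1    [(1|11) = 1]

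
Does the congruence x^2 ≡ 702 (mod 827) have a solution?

yes

(702/827)
  = -(351/827)    [827 ≡ 3 mod 8 ⇒ (2/827) = -1]
  = (827/351)    [QR: both ≡ 3 mod 4, sign flips]
  = (125/351)    [827 ≡ 125 mod 351]
  = (351/125)    [QR: 125 ≡ 1 mod 4, sign kept]
  = (101/125)    [351 ≡ 101 mod 125]
  = (125/101)    [QR: 101 ≡ 1 mod 4, sign kept]
  = (24/101)    [125 ≡ 24 mod 101]
  = -(3/101)    [101 ≡ 5 mod 8 ⇒ (2/101)^3 = -1]
  = -(101/3)    [QR: 101 ≡ 1 mod 4, sign kept]
  = -(2/3)    [101 ≡ 2 mod 3]
  = (1/3)    [3 ≡ 3 mod 8 ⇒ (2/3) = -1]
  = 1    [(1/3) = 1]
(702/827) = 1, and 827 is prime, so 702 is a quadratic residue mod 827.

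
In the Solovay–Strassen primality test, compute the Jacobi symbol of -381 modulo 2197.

Reduce the numerator: -381 ≡ 1816 (mod 2197), so (-381|2197) = (1816|2197).
Factor out 2: 1816 = 2^3·227. Since 2197 ≡ 5 (mod 8), (2|2197) = -1, and (2|2197)^3 = -1. Now have -(227|2197).
2197 ≡ 1 (mod 4), so quadratic reciprocity gives (227|2197) = (2197|227). Reduce: 2197 ≡ 154 (mod 227). Now have -(154|227).
Factor out 2: 154 = 2·77. Since 227 ≡ 3 (mod 8), (2|227) = -1. Now have (77|227).
77 ≡ 1 (mod 4), so quadratic reciprocity gives (77|227) = (227|77). Reduce: 227 ≡ 73 (mod 77). Now have (73|77).
73 ≡ 1 (mod 4), so quadratic reciprocity gives (73|77) = (77|73). Reduce: 77 ≡ 4 (mod 73). Now have (4|73).
Factor out 2: 4 = 2^2. Since 73 ≡ 1 (mod 8), (2|73) = +1, and (2|73)^2 = +1. Now have (1|73).
(1|73) = 1. Collecting the sign factors: 1.

1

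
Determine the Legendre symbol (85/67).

-1

Reduce the numerator: 85 ≡ 18 (mod 67), so (85/67) = (18/67).
Factor out 2: 18 = 2·9. Since 67 ≡ 3 (mod 8), (2/67) = -1. Now have -(9/67).
9 ≡ 1 (mod 4), so quadratic reciprocity gives (9/67) = (67/9). Reduce: 67 ≡ 4 (mod 9). Now have -(4/9).
Factor out 2: 4 = 2^2. Since 9 ≡ 1 (mod 8), (2/9) = +1, and (2/9)^2 = +1. Now have -(1/9).
(1/9) = 1. Collecting the sign factors: -1.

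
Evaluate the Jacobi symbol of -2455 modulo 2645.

Reduce the numerator: -2455 ≡ 190 (mod 2645), so (-2455 / 2645) = (190 / 2645).
Factor out 2: 190 = 2·95. Since 2645 ≡ 5 (mod 8), (2 / 2645) = -1. Now have -(95 / 2645).
2645 ≡ 1 (mod 4), so quadratic reciprocity gives (95 / 2645) = (2645 / 95). Reduce: 2645 ≡ 80 (mod 95). Now have -(80 / 95).
Factor out 2: 80 = 2^4·5. Since 95 ≡ 7 (mod 8), (2 / 95) = +1, and (2 / 95)^4 = +1. Now have -(5 / 95).
5 ≡ 1 (mod 4), so quadratic reciprocity gives (5 / 95) = (95 / 5). Reduce: 95 ≡ 0 (mod 5). Now have -(0 / 5).
The numerator is now 0 with denominator 5 > 1: the symbol is 0.

0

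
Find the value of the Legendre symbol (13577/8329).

-1

Reduce the numerator: 13577 ≡ 5248 (mod 8329), so (13577/8329) = (5248/8329).
Factor out 2: 5248 = 2^7·41. Since 8329 ≡ 1 (mod 8), (2/8329) = +1, and (2/8329)^7 = +1. Now have (41/8329).
41 ≡ 1 (mod 4), so quadratic reciprocity gives (41/8329) = (8329/41). Reduce: 8329 ≡ 6 (mod 41). Now have (6/41).
Factor out 2: 6 = 2·3. Since 41 ≡ 1 (mod 8), (2/41) = +1. Now have (3/41).
41 ≡ 1 (mod 4), so quadratic reciprocity gives (3/41) = (41/3). Reduce: 41 ≡ 2 (mod 3). Now have (2/3).
Factor out 2: 2 = 2. Since 3 ≡ 3 (mod 8), (2/3) = -1. Now have -(1/3).
(1/3) = 1. Collecting the sign factors: -1.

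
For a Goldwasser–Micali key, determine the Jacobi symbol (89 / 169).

(89 / 169)
  = (169 / 89)    [QR: 89 ≡ 1 mod 4, sign kept]
  = (80 / 89)    [169 ≡ 80 mod 89]
  = (5 / 89)    [89 ≡ 1 mod 8 ⇒ (2 / 89)^4 = +1]
  = (89 / 5)    [QR: 5 ≡ 1 mod 4, sign kept]
  = (4 / 5)    [89 ≡ 4 mod 5]
  = (1 / 5)    [5 ≡ 5 mod 8 ⇒ (2 / 5)^2 = +1]
  = 1    [(1 / 5) = 1]

1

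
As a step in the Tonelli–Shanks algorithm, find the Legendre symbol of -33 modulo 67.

-1

Reduce the numerator: -33 ≡ 34 (mod 67), so (-33|67) = (34|67).
Factor out 2: 34 = 2·17. Since 67 ≡ 3 (mod 8), (2|67) = -1. Now have -(17|67).
17 ≡ 1 (mod 4), so quadratic reciprocity gives (17|67) = (67|17). Reduce: 67 ≡ 16 (mod 17). Now have -(16|17).
Factor out 2: 16 = 2^4. Since 17 ≡ 1 (mod 8), (2|17) = +1, and (2|17)^4 = +1. Now have -(1|17).
(1|17) = 1. Collecting the sign factors: -1.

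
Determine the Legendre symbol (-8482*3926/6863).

-1

By multiplicativity, (-8482·3926/6863) = (-8482/6863)·(3926/6863).
First factor (-8482/6863):
(-8482/6863)
  = (5244/6863)    [-8482 ≡ 5244 mod 6863]
  = (1311/6863)    [6863 ≡ 7 mod 8 ⇒ (2/6863)^2 = +1]
  = -(6863/1311)    [QR: both ≡ 3 mod 4, sign flips]
  = -(308/1311)    [6863 ≡ 308 mod 1311]
  = -(77/1311)    [1311 ≡ 7 mod 8 ⇒ (2/1311)^2 = +1]
  = -(1311/77)    [QR: 77 ≡ 1 mod 4, sign kept]
  = -(2/77)    [1311 ≡ 2 mod 77]
  = (1/77)    [77 ≡ 5 mod 8 ⇒ (2/77) = -1]
  = 1    [(1/77) = 1]
Second factor (3926/6863):
(3926/6863)
  = (1963/6863)    [6863 ≡ 7 mod 8 ⇒ (2/6863) = +1]
  = -(6863/1963)    [QR: both ≡ 3 mod 4, sign flips]
  = -(974/1963)    [6863 ≡ 974 mod 1963]
  = (487/1963)    [1963 ≡ 3 mod 8 ⇒ (2/1963) = -1]
  = -(1963/487)    [QR: both ≡ 3 mod 4, sign flips]
  = -(15/487)    [1963 ≡ 15 mod 487]
  = (487/15)    [QR: both ≡ 3 mod 4, sign flips]
  = (7/15)    [487 ≡ 7 mod 15]
  = -(15/7)    [QR: both ≡ 3 mod 4, sign flips]
  = -(1/7)    [15 ≡ 1 mod 7]
  = -1    [(1/7) = 1]
Product: (1)·(-1) = -1.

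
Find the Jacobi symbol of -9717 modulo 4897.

Pull out -1: (-9717 / 4897) = (-1 / 4897)·(9717 / 4897). Since 4897 ≡ 1 (mod 4), (-1 / 4897) = +1. Now have (9717 / 4897).
Reduce the numerator: 9717 ≡ 4820 (mod 4897), so (9717 / 4897) = (4820 / 4897).
Factor out 2: 4820 = 2^2·1205. Since 4897 ≡ 1 (mod 8), (2 / 4897) = +1, and (2 / 4897)^2 = +1. Now have (1205 / 4897).
1205 ≡ 1 (mod 4), so quadratic reciprocity gives (1205 / 4897) = (4897 / 1205). Reduce: 4897 ≡ 77 (mod 1205). Now have (77 / 1205).
77 ≡ 1 (mod 4), so quadratic reciprocity gives (77 / 1205) = (1205 / 77). Reduce: 1205 ≡ 50 (mod 77). Now have (50 / 77).
Factor out 2: 50 = 2·25. Since 77 ≡ 5 (mod 8), (2 / 77) = -1. Now have -(25 / 77).
25 ≡ 1 (mod 4), so quadratic reciprocity gives (25 / 77) = (77 / 25). Reduce: 77 ≡ 2 (mod 25). Now have -(2 / 25).
Factor out 2: 2 = 2. Since 25 ≡ 1 (mod 8), (2 / 25) = +1. Now have -(1 / 25).
(1 / 25) = 1. Collecting the sign factors: -1.

-1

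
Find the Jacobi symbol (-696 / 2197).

(-696 / 2197)
  = (1501 / 2197)    [-696 ≡ 1501 mod 2197]
  = (2197 / 1501)    [QR: 1501 ≡ 1 mod 4, sign kept]
  = (696 / 1501)    [2197 ≡ 696 mod 1501]
  = -(87 / 1501)    [1501 ≡ 5 mod 8 ⇒ (2 / 1501)^3 = -1]
  = -(1501 / 87)    [QR: 1501 ≡ 1 mod 4, sign kept]
  = -(22 / 87)    [1501 ≡ 22 mod 87]
  = -(11 / 87)    [87 ≡ 7 mod 8 ⇒ (2 / 87) = +1]
  = (87 / 11)    [QR: both ≡ 3 mod 4, sign flips]
  = (10 / 11)    [87 ≡ 10 mod 11]
  = -(5 / 11)    [11 ≡ 3 mod 8 ⇒ (2 / 11) = -1]
  = -(11 / 5)    [QR: 5 ≡ 1 mod 4, sign kept]
  = -(1 / 5)    [11 ≡ 1 mod 5]
  = -1    [(1 / 5) = 1]

-1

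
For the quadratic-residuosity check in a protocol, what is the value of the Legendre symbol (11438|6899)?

(11438|6899)
  = (4539|6899)    [11438 ≡ 4539 mod 6899]
  = -(6899|4539)    [QR: both ≡ 3 mod 4, sign flips]
  = -(2360|4539)    [6899 ≡ 2360 mod 4539]
  = (295|4539)    [4539 ≡ 3 mod 8 ⇒ (2|4539)^3 = -1]
  = -(4539|295)    [QR: both ≡ 3 mod 4, sign flips]
  = -(114|295)    [4539 ≡ 114 mod 295]
  = -(57|295)    [295 ≡ 7 mod 8 ⇒ (2|295) = +1]
  = -(295|57)    [QR: 57 ≡ 1 mod 4, sign kept]
  = -(10|57)    [295 ≡ 10 mod 57]
  = -(5|57)    [57 ≡ 1 mod 8 ⇒ (2|57) = +1]
  = -(57|5)    [QR: 5 ≡ 1 mod 4, sign kept]
  = -(2|5)    [57 ≡ 2 mod 5]
  = (1|5)    [5 ≡ 5 mod 8 ⇒ (2|5) = -1]
  = 1    [(1|5) = 1]

1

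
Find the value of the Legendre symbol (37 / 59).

-1

(37 / 59)
  = (59 / 37)    [QR: 37 ≡ 1 mod 4, sign kept]
  = (22 / 37)    [59 ≡ 22 mod 37]
  = -(11 / 37)    [37 ≡ 5 mod 8 ⇒ (2 / 37) = -1]
  = -(37 / 11)    [QR: 37 ≡ 1 mod 4, sign kept]
  = -(4 / 11)    [37 ≡ 4 mod 11]
  = -(1 / 11)    [11 ≡ 3 mod 8 ⇒ (2 / 11)^2 = +1]
  = -1    [(1 / 11) = 1]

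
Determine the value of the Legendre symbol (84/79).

(84/79)
  = (5/79)    [84 ≡ 5 mod 79]
  = (79/5)    [QR: 5 ≡ 1 mod 4, sign kept]
  = (4/5)    [79 ≡ 4 mod 5]
  = (1/5)    [5 ≡ 5 mod 8 ⇒ (2/5)^2 = +1]
  = 1    [(1/5) = 1]

1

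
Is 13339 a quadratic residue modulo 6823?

yes

(13339/6823)
  = (6516/6823)    [13339 ≡ 6516 mod 6823]
  = (1629/6823)    [6823 ≡ 7 mod 8 ⇒ (2/6823)^2 = +1]
  = (6823/1629)    [QR: 1629 ≡ 1 mod 4, sign kept]
  = (307/1629)    [6823 ≡ 307 mod 1629]
  = (1629/307)    [QR: 1629 ≡ 1 mod 4, sign kept]
  = (94/307)    [1629 ≡ 94 mod 307]
  = -(47/307)    [307 ≡ 3 mod 8 ⇒ (2/307) = -1]
  = (307/47)    [QR: both ≡ 3 mod 4, sign flips]
  = (25/47)    [307 ≡ 25 mod 47]
  = (47/25)    [QR: 25 ≡ 1 mod 4, sign kept]
  = (22/25)    [47 ≡ 22 mod 25]
  = (11/25)    [25 ≡ 1 mod 8 ⇒ (2/25) = +1]
  = (25/11)    [QR: 25 ≡ 1 mod 4, sign kept]
  = (3/11)    [25 ≡ 3 mod 11]
  = -(11/3)    [QR: both ≡ 3 mod 4, sign flips]
  = -(2/3)    [11 ≡ 2 mod 3]
  = (1/3)    [3 ≡ 3 mod 8 ⇒ (2/3) = -1]
  = 1    [(1/3) = 1]
(13339/6823) = 1, and 6823 is prime, so 13339 is a quadratic residue mod 6823.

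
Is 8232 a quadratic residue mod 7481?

yes

Reduce the numerator: 8232 ≡ 751 (mod 7481), so (8232|7481) = (751|7481).
7481 ≡ 1 (mod 4), so quadratic reciprocity gives (751|7481) = (7481|751). Reduce: 7481 ≡ 722 (mod 751). Now have (722|751).
Factor out 2: 722 = 2·361. Since 751 ≡ 7 (mod 8), (2|751) = +1. Now have (361|751).
361 ≡ 1 (mod 4), so quadratic reciprocity gives (361|751) = (751|361). Reduce: 751 ≡ 29 (mod 361). Now have (29|361).
29 ≡ 1 (mod 4), so quadratic reciprocity gives (29|361) = (361|29). Reduce: 361 ≡ 13 (mod 29). Now have (13|29).
13 ≡ 1 (mod 4), so quadratic reciprocity gives (13|29) = (29|13). Reduce: 29 ≡ 3 (mod 13). Now have (3|13).
13 ≡ 1 (mod 4), so quadratic reciprocity gives (3|13) = (13|3). Reduce: 13 ≡ 1 (mod 3). Now have (1|3).
(1|3) = 1. Collecting the sign factors: 1.
(8232|7481) = 1, and 7481 is prime, so 8232 is a quadratic residue mod 7481.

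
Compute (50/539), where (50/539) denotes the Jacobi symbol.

-1

Factor out 2: 50 = 2·25. Since 539 ≡ 3 (mod 8), (2/539) = -1. Now have -(25/539).
25 ≡ 1 (mod 4), so quadratic reciprocity gives (25/539) = (539/25). Reduce: 539 ≡ 14 (mod 25). Now have -(14/25).
Factor out 2: 14 = 2·7. Since 25 ≡ 1 (mod 8), (2/25) = +1. Now have -(7/25).
25 ≡ 1 (mod 4), so quadratic reciprocity gives (7/25) = (25/7). Reduce: 25 ≡ 4 (mod 7). Now have -(4/7).
Factor out 2: 4 = 2^2. Since 7 ≡ 7 (mod 8), (2/7) = +1, and (2/7)^2 = +1. Now have -(1/7).
(1/7) = 1. Collecting the sign factors: -1.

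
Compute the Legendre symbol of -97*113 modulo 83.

By multiplicativity, (-97·113/83) = (-97/83)·(113/83).
First factor (-97/83):
Pull out -1: (-97/83) = (-1/83)·(97/83). Since 83 ≡ 3 (mod 4), (-1/83) = -1. Now have -(97/83).
Reduce the numerator: 97 ≡ 14 (mod 83), so (97/83) = (14/83).
Factor out 2: 14 = 2·7. Since 83 ≡ 3 (mod 8), (2/83) = -1. Now have (7/83).
Both 7 ≡ 3 and 83 ≡ 3 (mod 4), so reciprocity gives (7/83) = -(83/7). Reduce: 83 ≡ 6 (mod 7). Now have -(6/7).
Factor out 2: 6 = 2·3. Since 7 ≡ 7 (mod 8), (2/7) = +1. Now have -(3/7).
Both 3 ≡ 3 and 7 ≡ 3 (mod 4), so reciprocity gives (3/7) = -(7/3). Reduce: 7 ≡ 1 (mod 3). Now have (1/3).
(1/3) = 1. Collecting the sign factors: 1.
Second factor (113/83):
Reduce the numerator: 113 ≡ 30 (mod 83), so (113/83) = (30/83).
Factor out 2: 30 = 2·15. Since 83 ≡ 3 (mod 8), (2/83) = -1. Now have -(15/83).
Both 15 ≡ 3 and 83 ≡ 3 (mod 4), so reciprocity gives (15/83) = -(83/15). Reduce: 83 ≡ 8 (mod 15). Now have (8/15).
Factor out 2: 8 = 2^3. Since 15 ≡ 7 (mod 8), (2/15) = +1, and (2/15)^3 = +1. Now have (1/15).
(1/15) = 1. Collecting the sign factors: 1.
Product: (1)·(1) = 1.

1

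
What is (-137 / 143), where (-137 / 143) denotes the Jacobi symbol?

1

(-137 / 143)
  = -(137 / 143)    [143 ≡ 3 mod 4 ⇒ (-1 / 143) = -1]
  = -(143 / 137)    [QR: 137 ≡ 1 mod 4, sign kept]
  = -(6 / 137)    [143 ≡ 6 mod 137]
  = -(3 / 137)    [137 ≡ 1 mod 8 ⇒ (2 / 137) = +1]
  = -(137 / 3)    [QR: 137 ≡ 1 mod 4, sign kept]
  = -(2 / 3)    [137 ≡ 2 mod 3]
  = (1 / 3)    [3 ≡ 3 mod 8 ⇒ (2 / 3) = -1]
  = 1    [(1 / 3) = 1]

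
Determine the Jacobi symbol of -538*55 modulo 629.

By multiplicativity, (-538·55/629) = (-538/629)·(55/629).
First factor (-538/629):
Reduce the numerator: -538 ≡ 91 (mod 629), so (-538/629) = (91/629).
629 ≡ 1 (mod 4), so quadratic reciprocity gives (91/629) = (629/91). Reduce: 629 ≡ 83 (mod 91). Now have (83/91).
Both 83 ≡ 3 and 91 ≡ 3 (mod 4), so reciprocity gives (83/91) = -(91/83). Reduce: 91 ≡ 8 (mod 83). Now have -(8/83).
Factor out 2: 8 = 2^3. Since 83 ≡ 3 (mod 8), (2/83) = -1, and (2/83)^3 = -1. Now have (1/83).
(1/83) = 1. Collecting the sign factors: 1.
Second factor (55/629):
629 ≡ 1 (mod 4), so quadratic reciprocity gives (55/629) = (629/55). Reduce: 629 ≡ 24 (mod 55). Now have (24/55).
Factor out 2: 24 = 2^3·3. Since 55 ≡ 7 (mod 8), (2/55) = +1, and (2/55)^3 = +1. Now have (3/55).
Both 3 ≡ 3 and 55 ≡ 3 (mod 4), so reciprocity gives (3/55) = -(55/3). Reduce: 55 ≡ 1 (mod 3). Now have -(1/3).
(1/3) = 1. Collecting the sign factors: -1.
Product: (1)·(-1) = -1.

-1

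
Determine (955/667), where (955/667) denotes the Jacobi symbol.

Reduce the numerator: 955 ≡ 288 (mod 667), so (955/667) = (288/667).
Factor out 2: 288 = 2^5·9. Since 667 ≡ 3 (mod 8), (2/667) = -1, and (2/667)^5 = -1. Now have -(9/667).
9 ≡ 1 (mod 4), so quadratic reciprocity gives (9/667) = (667/9). Reduce: 667 ≡ 1 (mod 9). Now have -(1/9).
(1/9) = 1. Collecting the sign factors: -1.

-1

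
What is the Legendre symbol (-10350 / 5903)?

-1

(-10350 / 5903)
  = -(10350 / 5903)    [5903 ≡ 3 mod 4 ⇒ (-1 / 5903) = -1]
  = -(4447 / 5903)    [10350 ≡ 4447 mod 5903]
  = (5903 / 4447)    [QR: both ≡ 3 mod 4, sign flips]
  = (1456 / 4447)    [5903 ≡ 1456 mod 4447]
  = (91 / 4447)    [4447 ≡ 7 mod 8 ⇒ (2 / 4447)^4 = +1]
  = -(4447 / 91)    [QR: both ≡ 3 mod 4, sign flips]
  = -(79 / 91)    [4447 ≡ 79 mod 91]
  = (91 / 79)    [QR: both ≡ 3 mod 4, sign flips]
  = (12 / 79)    [91 ≡ 12 mod 79]
  = (3 / 79)    [79 ≡ 7 mod 8 ⇒ (2 / 79)^2 = +1]
  = -(79 / 3)    [QR: both ≡ 3 mod 4, sign flips]
  = -(1 / 3)    [79 ≡ 1 mod 3]
  = -1    [(1 / 3) = 1]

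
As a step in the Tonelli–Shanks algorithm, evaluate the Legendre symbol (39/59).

-1

(39/59)
  = -(59/39)    [QR: both ≡ 3 mod 4, sign flips]
  = -(20/39)    [59 ≡ 20 mod 39]
  = -(5/39)    [39 ≡ 7 mod 8 ⇒ (2/39)^2 = +1]
  = -(39/5)    [QR: 5 ≡ 1 mod 4, sign kept]
  = -(4/5)    [39 ≡ 4 mod 5]
  = -(1/5)    [5 ≡ 5 mod 8 ⇒ (2/5)^2 = +1]
  = -1    [(1/5) = 1]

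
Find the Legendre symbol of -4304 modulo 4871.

1

(-4304/4871)
  = -(4304/4871)    [4871 ≡ 3 mod 4 ⇒ (-1/4871) = -1]
  = -(269/4871)    [4871 ≡ 7 mod 8 ⇒ (2/4871)^4 = +1]
  = -(4871/269)    [QR: 269 ≡ 1 mod 4, sign kept]
  = -(29/269)    [4871 ≡ 29 mod 269]
  = -(269/29)    [QR: 29 ≡ 1 mod 4, sign kept]
  = -(8/29)    [269 ≡ 8 mod 29]
  = (1/29)    [29 ≡ 5 mod 8 ⇒ (2/29)^3 = -1]
  = 1    [(1/29) = 1]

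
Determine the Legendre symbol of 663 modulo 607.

1

(663/607)
  = (56/607)    [663 ≡ 56 mod 607]
  = (7/607)    [607 ≡ 7 mod 8 ⇒ (2/607)^3 = +1]
  = -(607/7)    [QR: both ≡ 3 mod 4, sign flips]
  = -(5/7)    [607 ≡ 5 mod 7]
  = -(7/5)    [QR: 5 ≡ 1 mod 4, sign kept]
  = -(2/5)    [7 ≡ 2 mod 5]
  = (1/5)    [5 ≡ 5 mod 8 ⇒ (2/5) = -1]
  = 1    [(1/5) = 1]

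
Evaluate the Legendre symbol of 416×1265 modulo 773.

By multiplicativity, (416·1265/773) = (416/773)·(1265/773).
First factor (416/773):
Factor out 2: 416 = 2^5·13. Since 773 ≡ 5 (mod 8), (2/773) = -1, and (2/773)^5 = -1. Now have -(13/773).
13 ≡ 1 (mod 4), so quadratic reciprocity gives (13/773) = (773/13). Reduce: 773 ≡ 6 (mod 13). Now have -(6/13).
Factor out 2: 6 = 2·3. Since 13 ≡ 5 (mod 8), (2/13) = -1. Now have (3/13).
13 ≡ 1 (mod 4), so quadratic reciprocity gives (3/13) = (13/3). Reduce: 13 ≡ 1 (mod 3). Now have (1/3).
(1/3) = 1. Collecting the sign factors: 1.
Second factor (1265/773):
Reduce the numerator: 1265 ≡ 492 (mod 773), so (1265/773) = (492/773).
Factor out 2: 492 = 2^2·123. Since 773 ≡ 5 (mod 8), (2/773) = -1, and (2/773)^2 = +1. Now have (123/773).
773 ≡ 1 (mod 4), so quadratic reciprocity gives (123/773) = (773/123). Reduce: 773 ≡ 35 (mod 123). Now have (35/123).
Both 35 ≡ 3 and 123 ≡ 3 (mod 4), so reciprocity gives (35/123) = -(123/35). Reduce: 123 ≡ 18 (mod 35). Now have -(18/35).
Factor out 2: 18 = 2·9. Since 35 ≡ 3 (mod 8), (2/35) = -1. Now have (9/35).
9 ≡ 1 (mod 4), so quadratic reciprocity gives (9/35) = (35/9). Reduce: 35 ≡ 8 (mod 9). Now have (8/9).
Factor out 2: 8 = 2^3. Since 9 ≡ 1 (mod 8), (2/9) = +1, and (2/9)^3 = +1. Now have (1/9).
(1/9) = 1. Collecting the sign factors: 1.
Product: (1)·(1) = 1.

1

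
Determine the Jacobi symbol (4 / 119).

(4 / 119)
  = (1 / 119)    [119 ≡ 7 mod 8 ⇒ (2 / 119)^2 = +1]
  = 1    [(1 / 119) = 1]

1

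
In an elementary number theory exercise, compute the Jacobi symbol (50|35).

0

Reduce the numerator: 50 ≡ 15 (mod 35), so (50|35) = (15|35).
Both 15 ≡ 3 and 35 ≡ 3 (mod 4), so reciprocity gives (15|35) = -(35|15). Reduce: 35 ≡ 5 (mod 15). Now have -(5|15).
5 ≡ 1 (mod 4), so quadratic reciprocity gives (5|15) = (15|5). Reduce: 15 ≡ 0 (mod 5). Now have -(0|5).
The numerator is now 0 with denominator 5 > 1: the symbol is 0.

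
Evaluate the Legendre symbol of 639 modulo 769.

769 ≡ 1 (mod 4), so quadratic reciprocity gives (639/769) = (769/639). Reduce: 769 ≡ 130 (mod 639). Now have (130/639).
Factor out 2: 130 = 2·65. Since 639 ≡ 7 (mod 8), (2/639) = +1. Now have (65/639).
65 ≡ 1 (mod 4), so quadratic reciprocity gives (65/639) = (639/65). Reduce: 639 ≡ 54 (mod 65). Now have (54/65).
Factor out 2: 54 = 2·27. Since 65 ≡ 1 (mod 8), (2/65) = +1. Now have (27/65).
65 ≡ 1 (mod 4), so quadratic reciprocity gives (27/65) = (65/27). Reduce: 65 ≡ 11 (mod 27). Now have (11/27).
Both 11 ≡ 3 and 27 ≡ 3 (mod 4), so reciprocity gives (11/27) = -(27/11). Reduce: 27 ≡ 5 (mod 11). Now have -(5/11).
5 ≡ 1 (mod 4), so quadratic reciprocity gives (5/11) = (11/5). Reduce: 11 ≡ 1 (mod 5). Now have -(1/5).
(1/5) = 1. Collecting the sign factors: -1.

-1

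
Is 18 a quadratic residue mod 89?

(18/89)
  = (9/89)    [89 ≡ 1 mod 8 ⇒ (2/89) = +1]
  = (89/9)    [QR: 9 ≡ 1 mod 4, sign kept]
  = (8/9)    [89 ≡ 8 mod 9]
  = (1/9)    [9 ≡ 1 mod 8 ⇒ (2/9)^3 = +1]
  = 1    [(1/9) = 1]
The Legendre symbol is 1, so x^2 ≡ 18 (mod 89) has solution.

yes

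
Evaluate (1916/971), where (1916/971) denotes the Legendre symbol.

1

Reduce the numerator: 1916 ≡ 945 (mod 971), so (1916/971) = (945/971).
945 ≡ 1 (mod 4), so quadratic reciprocity gives (945/971) = (971/945). Reduce: 971 ≡ 26 (mod 945). Now have (26/945).
Factor out 2: 26 = 2·13. Since 945 ≡ 1 (mod 8), (2/945) = +1. Now have (13/945).
13 ≡ 1 (mod 4), so quadratic reciprocity gives (13/945) = (945/13). Reduce: 945 ≡ 9 (mod 13). Now have (9/13).
9 ≡ 1 (mod 4), so quadratic reciprocity gives (9/13) = (13/9). Reduce: 13 ≡ 4 (mod 9). Now have (4/9).
Factor out 2: 4 = 2^2. Since 9 ≡ 1 (mod 8), (2/9) = +1, and (2/9)^2 = +1. Now have (1/9).
(1/9) = 1. Collecting the sign factors: 1.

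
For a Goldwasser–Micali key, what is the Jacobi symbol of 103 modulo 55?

-1

Reduce the numerator: 103 ≡ 48 (mod 55), so (103/55) = (48/55).
Factor out 2: 48 = 2^4·3. Since 55 ≡ 7 (mod 8), (2/55) = +1, and (2/55)^4 = +1. Now have (3/55).
Both 3 ≡ 3 and 55 ≡ 3 (mod 4), so reciprocity gives (3/55) = -(55/3). Reduce: 55 ≡ 1 (mod 3). Now have -(1/3).
(1/3) = 1. Collecting the sign factors: -1.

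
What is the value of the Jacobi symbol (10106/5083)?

-1

(10106/5083)
  = (5023/5083)    [10106 ≡ 5023 mod 5083]
  = -(5083/5023)    [QR: both ≡ 3 mod 4, sign flips]
  = -(60/5023)    [5083 ≡ 60 mod 5023]
  = -(15/5023)    [5023 ≡ 7 mod 8 ⇒ (2/5023)^2 = +1]
  = (5023/15)    [QR: both ≡ 3 mod 4, sign flips]
  = (13/15)    [5023 ≡ 13 mod 15]
  = (15/13)    [QR: 13 ≡ 1 mod 4, sign kept]
  = (2/13)    [15 ≡ 2 mod 13]
  = -(1/13)    [13 ≡ 5 mod 8 ⇒ (2/13) = -1]
  = -1    [(1/13) = 1]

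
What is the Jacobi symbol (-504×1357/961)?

By multiplicativity, (-504·1357/961) = (-504/961)·(1357/961).
First factor (-504/961):
Pull out -1: (-504/961) = (-1/961)·(504/961). Since 961 ≡ 1 (mod 4), (-1/961) = +1. Now have (504/961).
Factor out 2: 504 = 2^3·63. Since 961 ≡ 1 (mod 8), (2/961) = +1, and (2/961)^3 = +1. Now have (63/961).
961 ≡ 1 (mod 4), so quadratic reciprocity gives (63/961) = (961/63). Reduce: 961 ≡ 16 (mod 63). Now have (16/63).
Factor out 2: 16 = 2^4. Since 63 ≡ 7 (mod 8), (2/63) = +1, and (2/63)^4 = +1. Now have (1/63).
(1/63) = 1. Collecting the sign factors: 1.
Second factor (1357/961):
Reduce the numerator: 1357 ≡ 396 (mod 961), so (1357/961) = (396/961).
Factor out 2: 396 = 2^2·99. Since 961 ≡ 1 (mod 8), (2/961) = +1, and (2/961)^2 = +1. Now have (99/961).
961 ≡ 1 (mod 4), so quadratic reciprocity gives (99/961) = (961/99). Reduce: 961 ≡ 70 (mod 99). Now have (70/99).
Factor out 2: 70 = 2·35. Since 99 ≡ 3 (mod 8), (2/99) = -1. Now have -(35/99).
Both 35 ≡ 3 and 99 ≡ 3 (mod 4), so reciprocity gives (35/99) = -(99/35). Reduce: 99 ≡ 29 (mod 35). Now have (29/35).
29 ≡ 1 (mod 4), so quadratic reciprocity gives (29/35) = (35/29). Reduce: 35 ≡ 6 (mod 29). Now have (6/29).
Factor out 2: 6 = 2·3. Since 29 ≡ 5 (mod 8), (2/29) = -1. Now have -(3/29).
29 ≡ 1 (mod 4), so quadratic reciprocity gives (3/29) = (29/3). Reduce: 29 ≡ 2 (mod 3). Now have -(2/3).
Factor out 2: 2 = 2. Since 3 ≡ 3 (mod 8), (2/3) = -1. Now have (1/3).
(1/3) = 1. Collecting the sign factors: 1.
Product: (1)·(1) = 1.

1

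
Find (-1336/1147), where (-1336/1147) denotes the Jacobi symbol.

(-1336/1147)
  = (958/1147)    [-1336 ≡ 958 mod 1147]
  = -(479/1147)    [1147 ≡ 3 mod 8 ⇒ (2/1147) = -1]
  = (1147/479)    [QR: both ≡ 3 mod 4, sign flips]
  = (189/479)    [1147 ≡ 189 mod 479]
  = (479/189)    [QR: 189 ≡ 1 mod 4, sign kept]
  = (101/189)    [479 ≡ 101 mod 189]
  = (189/101)    [QR: 101 ≡ 1 mod 4, sign kept]
  = (88/101)    [189 ≡ 88 mod 101]
  = -(11/101)    [101 ≡ 5 mod 8 ⇒ (2/101)^3 = -1]
  = -(101/11)    [QR: 101 ≡ 1 mod 4, sign kept]
  = -(2/11)    [101 ≡ 2 mod 11]
  = (1/11)    [11 ≡ 3 mod 8 ⇒ (2/11) = -1]
  = 1    [(1/11) = 1]

1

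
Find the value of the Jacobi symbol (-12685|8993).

(-12685|8993)
  = (12685|8993)    [8993 ≡ 1 mod 4 ⇒ (-1|8993) = +1]
  = (3692|8993)    [12685 ≡ 3692 mod 8993]
  = (923|8993)    [8993 ≡ 1 mod 8 ⇒ (2|8993)^2 = +1]
  = (8993|923)    [QR: 8993 ≡ 1 mod 4, sign kept]
  = (686|923)    [8993 ≡ 686 mod 923]
  = -(343|923)    [923 ≡ 3 mod 8 ⇒ (2|923) = -1]
  = (923|343)    [QR: both ≡ 3 mod 4, sign flips]
  = (237|343)    [923 ≡ 237 mod 343]
  = (343|237)    [QR: 237 ≡ 1 mod 4, sign kept]
  = (106|237)    [343 ≡ 106 mod 237]
  = -(53|237)    [237 ≡ 5 mod 8 ⇒ (2|237) = -1]
  = -(237|53)    [QR: 53 ≡ 1 mod 4, sign kept]
  = -(25|53)    [237 ≡ 25 mod 53]
  = -(53|25)    [QR: 25 ≡ 1 mod 4, sign kept]
  = -(3|25)    [53 ≡ 3 mod 25]
  = -(25|3)    [QR: 25 ≡ 1 mod 4, sign kept]
  = -(1|3)    [25 ≡ 1 mod 3]
  = -1    [(1|3) = 1]

-1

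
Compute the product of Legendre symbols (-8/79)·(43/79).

By multiplicativity, (-8·43/79) = (-8/79)·(43/79).
First factor (-8/79):
(-8/79)
  = (71/79)    [-8 ≡ 71 mod 79]
  = -(79/71)    [QR: both ≡ 3 mod 4, sign flips]
  = -(8/71)    [79 ≡ 8 mod 71]
  = -(1/71)    [71 ≡ 7 mod 8 ⇒ (2/71)^3 = +1]
  = -1    [(1/71) = 1]
Second factor (43/79):
(43/79)
  = -(79/43)    [QR: both ≡ 3 mod 4, sign flips]
  = -(36/43)    [79 ≡ 36 mod 43]
  = -(9/43)    [43 ≡ 3 mod 8 ⇒ (2/43)^2 = +1]
  = -(43/9)    [QR: 9 ≡ 1 mod 4, sign kept]
  = -(7/9)    [43 ≡ 7 mod 9]
  = -(9/7)    [QR: 9 ≡ 1 mod 4, sign kept]
  = -(2/7)    [9 ≡ 2 mod 7]
  = -(1/7)    [7 ≡ 7 mod 8 ⇒ (2/7) = +1]
  = -1    [(1/7) = 1]
Product: (-1)·(-1) = 1.

1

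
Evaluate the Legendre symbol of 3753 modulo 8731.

1

3753 ≡ 1 (mod 4), so quadratic reciprocity gives (3753 / 8731) = (8731 / 3753). Reduce: 8731 ≡ 1225 (mod 3753). Now have (1225 / 3753).
1225 ≡ 1 (mod 4), so quadratic reciprocity gives (1225 / 3753) = (3753 / 1225). Reduce: 3753 ≡ 78 (mod 1225). Now have (78 / 1225).
Factor out 2: 78 = 2·39. Since 1225 ≡ 1 (mod 8), (2 / 1225) = +1. Now have (39 / 1225).
1225 ≡ 1 (mod 4), so quadratic reciprocity gives (39 / 1225) = (1225 / 39). Reduce: 1225 ≡ 16 (mod 39). Now have (16 / 39).
Factor out 2: 16 = 2^4. Since 39 ≡ 7 (mod 8), (2 / 39) = +1, and (2 / 39)^4 = +1. Now have (1 / 39).
(1 / 39) = 1. Collecting the sign factors: 1.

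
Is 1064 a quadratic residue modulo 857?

Reduce the numerator: 1064 ≡ 207 (mod 857), so (1064|857) = (207|857).
857 ≡ 1 (mod 4), so quadratic reciprocity gives (207|857) = (857|207). Reduce: 857 ≡ 29 (mod 207). Now have (29|207).
29 ≡ 1 (mod 4), so quadratic reciprocity gives (29|207) = (207|29). Reduce: 207 ≡ 4 (mod 29). Now have (4|29).
Factor out 2: 4 = 2^2. Since 29 ≡ 5 (mod 8), (2|29) = -1, and (2|29)^2 = +1. Now have (1|29).
(1|29) = 1. Collecting the sign factors: 1.
The Legendre symbol is 1, so x^2 ≡ 1064 (mod 857) has solution.

yes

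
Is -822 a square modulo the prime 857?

Reduce the numerator: -822 ≡ 35 (mod 857), so (-822|857) = (35|857).
857 ≡ 1 (mod 4), so quadratic reciprocity gives (35|857) = (857|35). Reduce: 857 ≡ 17 (mod 35). Now have (17|35).
17 ≡ 1 (mod 4), so quadratic reciprocity gives (17|35) = (35|17). Reduce: 35 ≡ 1 (mod 17). Now have (1|17).
(1|17) = 1. Collecting the sign factors: 1.
The Legendre symbol is 1, so x^2 ≡ -822 (mod 857) has solution.

yes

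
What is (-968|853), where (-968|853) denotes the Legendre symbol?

-1

Pull out -1: (-968|853) = (-1|853)·(968|853). Since 853 ≡ 1 (mod 4), (-1|853) = +1. Now have (968|853).
Reduce the numerator: 968 ≡ 115 (mod 853), so (968|853) = (115|853).
853 ≡ 1 (mod 4), so quadratic reciprocity gives (115|853) = (853|115). Reduce: 853 ≡ 48 (mod 115). Now have (48|115).
Factor out 2: 48 = 2^4·3. Since 115 ≡ 3 (mod 8), (2|115) = -1, and (2|115)^4 = +1. Now have (3|115).
Both 3 ≡ 3 and 115 ≡ 3 (mod 4), so reciprocity gives (3|115) = -(115|3). Reduce: 115 ≡ 1 (mod 3). Now have -(1|3).
(1|3) = 1. Collecting the sign factors: -1.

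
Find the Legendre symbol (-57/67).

(-57/67)
  = (10/67)    [-57 ≡ 10 mod 67]
  = -(5/67)    [67 ≡ 3 mod 8 ⇒ (2/67) = -1]
  = -(67/5)    [QR: 5 ≡ 1 mod 4, sign kept]
  = -(2/5)    [67 ≡ 2 mod 5]
  = (1/5)    [5 ≡ 5 mod 8 ⇒ (2/5) = -1]
  = 1    [(1/5) = 1]

1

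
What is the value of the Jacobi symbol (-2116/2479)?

Reduce the numerator: -2116 ≡ 363 (mod 2479), so (-2116/2479) = (363/2479).
Both 363 ≡ 3 and 2479 ≡ 3 (mod 4), so reciprocity gives (363/2479) = -(2479/363). Reduce: 2479 ≡ 301 (mod 363). Now have -(301/363).
301 ≡ 1 (mod 4), so quadratic reciprocity gives (301/363) = (363/301). Reduce: 363 ≡ 62 (mod 301). Now have -(62/301).
Factor out 2: 62 = 2·31. Since 301 ≡ 5 (mod 8), (2/301) = -1. Now have (31/301).
301 ≡ 1 (mod 4), so quadratic reciprocity gives (31/301) = (301/31). Reduce: 301 ≡ 22 (mod 31). Now have (22/31).
Factor out 2: 22 = 2·11. Since 31 ≡ 7 (mod 8), (2/31) = +1. Now have (11/31).
Both 11 ≡ 3 and 31 ≡ 3 (mod 4), so reciprocity gives (11/31) = -(31/11). Reduce: 31 ≡ 9 (mod 11). Now have -(9/11).
9 ≡ 1 (mod 4), so quadratic reciprocity gives (9/11) = (11/9). Reduce: 11 ≡ 2 (mod 9). Now have -(2/9).
Factor out 2: 2 = 2. Since 9 ≡ 1 (mod 8), (2/9) = +1. Now have -(1/9).
(1/9) = 1. Collecting the sign factors: -1.

-1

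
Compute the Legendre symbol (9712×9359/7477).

By multiplicativity, (9712·9359/7477) = (9712/7477)·(9359/7477).
First factor (9712/7477):
(9712/7477)
  = (2235/7477)    [9712 ≡ 2235 mod 7477]
  = (7477/2235)    [QR: 7477 ≡ 1 mod 4, sign kept]
  = (772/2235)    [7477 ≡ 772 mod 2235]
  = (193/2235)    [2235 ≡ 3 mod 8 ⇒ (2/2235)^2 = +1]
  = (2235/193)    [QR: 193 ≡ 1 mod 4, sign kept]
  = (112/193)    [2235 ≡ 112 mod 193]
  = (7/193)    [193 ≡ 1 mod 8 ⇒ (2/193)^4 = +1]
  = (193/7)    [QR: 193 ≡ 1 mod 4, sign kept]
  = (4/7)    [193 ≡ 4 mod 7]
  = (1/7)    [7 ≡ 7 mod 8 ⇒ (2/7)^2 = +1]
  = 1    [(1/7) = 1]
Second factor (9359/7477):
(9359/7477)
  = (1882/7477)    [9359 ≡ 1882 mod 7477]
  = -(941/7477)    [7477 ≡ 5 mod 8 ⇒ (2/7477) = -1]
  = -(7477/941)    [QR: 941 ≡ 1 mod 4, sign kept]
  = -(890/941)    [7477 ≡ 890 mod 941]
  = (445/941)    [941 ≡ 5 mod 8 ⇒ (2/941) = -1]
  = (941/445)    [QR: 445 ≡ 1 mod 4, sign kept]
  = (51/445)    [941 ≡ 51 mod 445]
  = (445/51)    [QR: 445 ≡ 1 mod 4, sign kept]
  = (37/51)    [445 ≡ 37 mod 51]
  = (51/37)    [QR: 37 ≡ 1 mod 4, sign kept]
  = (14/37)    [51 ≡ 14 mod 37]
  = -(7/37)    [37 ≡ 5 mod 8 ⇒ (2/37) = -1]
  = -(37/7)    [QR: 37 ≡ 1 mod 4, sign kept]
  = -(2/7)    [37 ≡ 2 mod 7]
  = -(1/7)    [7 ≡ 7 mod 8 ⇒ (2/7) = +1]
  = -1    [(1/7) = 1]
Product: (1)·(-1) = -1.

-1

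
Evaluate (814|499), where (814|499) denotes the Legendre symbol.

(814|499)
  = (315|499)    [814 ≡ 315 mod 499]
  = -(499|315)    [QR: both ≡ 3 mod 4, sign flips]
  = -(184|315)    [499 ≡ 184 mod 315]
  = (23|315)    [315 ≡ 3 mod 8 ⇒ (2|315)^3 = -1]
  = -(315|23)    [QR: both ≡ 3 mod 4, sign flips]
  = -(16|23)    [315 ≡ 16 mod 23]
  = -(1|23)    [23 ≡ 7 mod 8 ⇒ (2|23)^4 = +1]
  = -1    [(1|23) = 1]

-1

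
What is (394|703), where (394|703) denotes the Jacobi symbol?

1

(394|703)
  = (197|703)    [703 ≡ 7 mod 8 ⇒ (2|703) = +1]
  = (703|197)    [QR: 197 ≡ 1 mod 4, sign kept]
  = (112|197)    [703 ≡ 112 mod 197]
  = (7|197)    [197 ≡ 5 mod 8 ⇒ (2|197)^4 = +1]
  = (197|7)    [QR: 197 ≡ 1 mod 4, sign kept]
  = (1|7)    [197 ≡ 1 mod 7]
  = 1    [(1|7) = 1]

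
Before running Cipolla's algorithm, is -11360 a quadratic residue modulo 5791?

Reduce the numerator: -11360 ≡ 222 (mod 5791), so (-11360/5791) = (222/5791).
Factor out 2: 222 = 2·111. Since 5791 ≡ 7 (mod 8), (2/5791) = +1. Now have (111/5791).
Both 111 ≡ 3 and 5791 ≡ 3 (mod 4), so reciprocity gives (111/5791) = -(5791/111). Reduce: 5791 ≡ 19 (mod 111). Now have -(19/111).
Both 19 ≡ 3 and 111 ≡ 3 (mod 4), so reciprocity gives (19/111) = -(111/19). Reduce: 111 ≡ 16 (mod 19). Now have (16/19).
Factor out 2: 16 = 2^4. Since 19 ≡ 3 (mod 8), (2/19) = -1, and (2/19)^4 = +1. Now have (1/19).
(1/19) = 1. Collecting the sign factors: 1.
The Legendre symbol is 1, so x^2 ≡ -11360 (mod 5791) has solution.

yes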